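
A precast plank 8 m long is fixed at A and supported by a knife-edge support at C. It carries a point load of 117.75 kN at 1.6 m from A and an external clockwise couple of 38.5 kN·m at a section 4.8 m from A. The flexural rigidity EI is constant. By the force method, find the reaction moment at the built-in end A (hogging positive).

M_A = 125.6 kN·m

Choose R_C as the redundant. The primary structure is the cantilever fixed at A.
Primary-structure tip deflection at C by superposition:
  point load 117.75 at a = 1.6: Pa²(3L − a)/(6EI) = 1125/EI
  clockwise couple 38.5 at a = 4.8: M₀a(2L − a)/(2EI) = 1035/EI
  δ_0 = 2160/EI
Tip deflection under a unit load at C: L³/(3EI) = 170.7/EI.
Compatibility at C: δ_0 − R_C·δ_{CC} = 0, so R_C = 2160/170.7 = 12.66 kN.
Moment equilibrium about A: M_A = Σ(load moments about A) − R_C·L = 226.9 − 12.66×8 = 125.6 kN·m.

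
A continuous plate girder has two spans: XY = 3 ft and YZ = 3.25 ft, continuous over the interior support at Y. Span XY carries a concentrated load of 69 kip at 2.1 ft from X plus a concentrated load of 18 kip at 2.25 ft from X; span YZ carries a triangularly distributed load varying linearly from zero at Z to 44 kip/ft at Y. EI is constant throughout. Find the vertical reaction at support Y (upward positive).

Insert a hinge at Y; M_Y is the redundant, and each span becomes simply supported.
Discontinuity in slope at Y on the released structure — sum the simple-span end rotations:
  span XY: point load 69 at a = 2.1: Pab(L + a)/(6LEI) = 36.95/EI
  span XY: point load 18 at a = 2.25: Pab(L + a)/(6LEI) = 8.859/EI
  span YZ: triangular load, peak 44: w₀L³/(45EI) = 33.57/EI
  relative rotation θ_0 = (45.81 + 33.57)/EI = 79.37/EI
A unit hogging moment at Y produces rotation L₁/(3EI) + L₂/(3EI) = 2.083/EI.
Slope continuity at Y: θ_0 = M_Y·2.083/EI, so M_Y = 79.37/2.083 = 38.1 kip·ft (hogging).
Span XY, ΣM about X with M_Y applied at Y: R_Y^{XY}·3 = 185.4 + 38.1, so R_Y^{XY} = 74.5 kip and R_X = 87 − 74.5 = 12.5 kip.
Span YZ, ΣM about Z: R_Y^{YZ}·3.25 = 154.9 + 38.1, so R_Y^{YZ} = 59.39 kip and R_Z = 71.5 − 59.39 = 12.11 kip.
R_Y = 74.5 + 59.39 = 133.9 kip.

R_Y = 133.9 kip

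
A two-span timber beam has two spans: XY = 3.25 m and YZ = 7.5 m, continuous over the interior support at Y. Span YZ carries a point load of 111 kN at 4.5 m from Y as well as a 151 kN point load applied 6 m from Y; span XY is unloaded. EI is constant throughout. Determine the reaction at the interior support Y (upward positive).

R_Y = 151.1 kN

Insert a hinge at Y; M_Y is the redundant, and each span becomes simply supported.
End slopes at the hinge Y, treating each span as simply supported:
  span YZ: point load 111 at a = 4.5: Pab(L + b)/(6LEI) = 349.6/EI
  span YZ: point load 151 at a = 6: Pab(L + b)/(6LEI) = 271.8/EI
  relative rotation θ_0 = (0 + 621.5)/EI = 621.5/EI
A unit hogging moment at Y produces rotation L₁/(3EI) + L₂/(3EI) = 3.583/EI.
Compatibility: M_Y·(L₁+L₂)/(3EI) = θ_0, giving M_Y = 173.4 kN·m (hogging).
Span XY, ΣM about X with M_Y applied at Y: R_Y^{XY}·3.25 = 0 + 173.4, so R_Y^{XY} = 53.36 kN and R_X = 0 − 53.36 = -53.36 kN.
Span YZ, ΣM about Z: R_Y^{YZ}·7.5 = 559.5 + 173.4, so R_Y^{YZ} = 97.72 kN and R_Z = 262 − 97.72 = 164.3 kN.
R_Y = 53.36 + 97.72 = 151.1 kN.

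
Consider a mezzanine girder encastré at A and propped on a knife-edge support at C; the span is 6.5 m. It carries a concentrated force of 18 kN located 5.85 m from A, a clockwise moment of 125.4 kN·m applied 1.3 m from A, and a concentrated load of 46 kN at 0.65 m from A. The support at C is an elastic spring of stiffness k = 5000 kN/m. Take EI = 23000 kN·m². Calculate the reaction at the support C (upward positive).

Release the roller at C. Primary structure: cantilever fixed at A.
Downward deflection at the released point C due to the loads:
  point load 18 at a = 5.85: Pa²(3L − a)/(6EI) = 1401/EI
  clockwise couple 125.4 at a = 1.3: M₀a(2L − a)/(2EI) = 953.7/EI
  point load 46 at a = 0.65: Pa²(3L − a)/(6EI) = 61.06/EI
  δ_0 = 2416/EI
Tip deflection under a unit load at C: L³/(3EI) = 91.54/EI.
With EI = 23000 kN·m²: δ_0 = 0.10505 m and δ_{CC} = 0.00398 m/kN.
Compatibility — the spring shortens by R_C/k under the reaction it provides: δ_0 − R_C·δ_{CC} = R_C/k. With 1/k = 0.0002 m/kN, R_C = δ_0 / (δ_{CC} + 1/k) = 0.10505 / (0.00398 + 0.0002) = 25.13 kN.

R_C = 25.13 kN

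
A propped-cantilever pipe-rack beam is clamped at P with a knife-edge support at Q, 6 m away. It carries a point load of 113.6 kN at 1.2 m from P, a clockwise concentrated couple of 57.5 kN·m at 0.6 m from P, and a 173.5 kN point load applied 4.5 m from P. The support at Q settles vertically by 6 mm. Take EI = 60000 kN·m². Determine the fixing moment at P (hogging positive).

Choose R_Q as the redundant. The primary structure is the cantilever fixed at P.
Free-end deflection of the primary structure under the applied loading (downward +):
  point load 113.6 at a = 1.2: Pa²(3L − a)/(6EI) = 458/EI
  clockwise couple 57.5 at a = 0.6: M₀a(2L − a)/(2EI) = 196.7/EI
  point load 173.5 at a = 4.5: Pa²(3L − a)/(6EI) = 7905/EI
  δ_0 = 8560/EI
Flexibility coefficient — unit upward force at Q: δ_{QQ} = L³/(3EI) = 72/EI.
With EI = 60000 kN·m²: δ_0 = 0.14266 m and δ_{QQ} = 0.0012 m/kN.
Compatibility — the beam at Q must follow the support down by 0.006 m: δ_0 − R_Q·δ_{QQ} = 0.006, so R_Q = (0.14266 − 0.006)/0.0012 = 113.9 kN.
Moment equilibrium about P: M_P = Σ(load moments about P) − R_Q·L = 974.6 − 113.9×6 = 291.3 kN·m.

M_P = 291.3 kN·m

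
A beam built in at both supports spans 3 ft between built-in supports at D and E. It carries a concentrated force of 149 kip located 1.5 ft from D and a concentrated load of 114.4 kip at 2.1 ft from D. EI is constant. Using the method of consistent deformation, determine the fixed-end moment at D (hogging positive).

M_D = 77.5 kip·ft

Release both end moments; the primary structure is a simply-supported span DE with redundants M_D and M_E.
On the primary (simply-supported) span, the end slopes from the loading are:
  at D: point load 149 at a = 1.5: Pab(L + b)/(6LEI) = 83.81/EI
  at E: point load 149 at a = 1.5: Pab(L + a)/(6LEI) = 83.81/EI
  at D: point load 114.4 at a = 2.1: Pab(L + b)/(6LEI) = 46.85/EI
  at E: point load 114.4 at a = 2.1: Pab(L + a)/(6LEI) = 61.26/EI
  θ_D0 = 130.7/EI,  θ_E0 = 145.1/EI
Flexibility coefficients: a unit moment at one end gives L/(3EI) there and L/(6EI) at the far end, so f₁₁ = f₂₂ = 1/EI and f₁₂ = f₂₁ = 0.5/EI.
Compatibility — zero rotation at each built-in end:
  1 M_D + 0.5 M_E = 130.7
  0.5 M_D + 1 M_E = 145.1
Solving the pair gives M_D = 77.5 kip·ft and M_E = 106.3 kip·ft (hogging).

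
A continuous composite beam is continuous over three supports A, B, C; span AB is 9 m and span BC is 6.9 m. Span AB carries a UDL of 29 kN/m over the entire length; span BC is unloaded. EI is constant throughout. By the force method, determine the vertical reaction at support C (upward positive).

Insert a hinge at B; M_B is the redundant, and each span becomes simply supported.
Discontinuity in slope at B on the released structure — sum the simple-span end rotations:
  span AB: UDL 29: wL³/(24EI) = 880.9/EI
  relative rotation θ_0 = (880.9 + 0)/EI = 880.9/EI
A unit hogging moment at B produces rotation L₁/(3EI) + L₂/(3EI) = 5.3/EI.
Compatibility: M_B·(L₁+L₂)/(3EI) = θ_0, giving M_B = 166.2 kN·m (hogging).
Span BC, ΣM about C: R_B^{BC}·6.9 = 0 + 166.2, so R_B^{BC} = 24.09 kN and R_C = 0 − 24.09 = -24.09 kN.

R_C = -24.09 kN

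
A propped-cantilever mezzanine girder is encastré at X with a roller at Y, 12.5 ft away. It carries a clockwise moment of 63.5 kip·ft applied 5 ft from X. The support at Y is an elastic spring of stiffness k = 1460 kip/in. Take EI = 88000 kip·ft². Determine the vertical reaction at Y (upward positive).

Release the roller at Y. Primary structure: cantilever fixed at X.
Deflection at Y on the released cantilever, summing each load's contribution:
  clockwise couple 63.5 at a = 5: M₀a(2L − a)/(2EI) = 3175/EI
Tip deflection under a unit load at Y: L³/(3EI) = 651/EI.
With EI = 88000 kip·ft²: δ_0 = 0.03608 ft and δ_{YY} = 0.007398 ft/kip.
Compatibility — the spring shortens by R_Y/k under the reaction it provides: δ_0 − R_Y·δ_{YY} = R_Y/k. With 1/k = 1/(1460×12) ft/kip = 0.000057 ft/kip, R_Y = δ_0 / (δ_{YY} + 1/k) = 0.03608 / (0.007398 + 0.000057) = 4.839 kip.

R_Y = 4.839 kip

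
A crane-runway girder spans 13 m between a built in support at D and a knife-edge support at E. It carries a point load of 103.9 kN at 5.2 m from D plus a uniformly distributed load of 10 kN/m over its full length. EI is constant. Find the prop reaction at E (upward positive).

Release the roller at E. Primary structure: cantilever fixed at D.
Free-end deflection of the primary structure under the applied loading (downward +):
  point load 103.9 at a = 5.2: Pa²(3L − a)/(6EI) = 15827/EI
  UDL 10: wL⁴/(8EI) = 35701/EI
  δ_0 = 51528/EI
Tip deflection under a unit load at E: L³/(3EI) = 732.3/EI.
The prop prevents deflection at E: R_E = δ_0/δ_{EE} = 51528/732.3 = 70.36 kN.

R_E = 70.36 kN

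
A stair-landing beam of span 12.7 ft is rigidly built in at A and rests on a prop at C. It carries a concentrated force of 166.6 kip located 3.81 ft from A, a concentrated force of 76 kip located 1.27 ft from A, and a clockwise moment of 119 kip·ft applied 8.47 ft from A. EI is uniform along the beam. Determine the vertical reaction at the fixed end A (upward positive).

Take the reaction at C as the redundant and release it; the primary structure is a cantilever fixed at A.
Free-end deflection of the primary structure under the applied loading (downward +):
  point load 166.6 at a = 3.81: Pa²(3L − a)/(6EI) = 13821/EI
  point load 76 at a = 1.27: Pa²(3L − a)/(6EI) = 752.4/EI
  clockwise couple 119 at a = 8.47: M₀a(2L − a)/(2EI) = 8532/EI
  δ_0 = 23106/EI
Tip deflection under a unit load at C: L³/(3EI) = 682.8/EI.
The prop prevents deflection at C: R_C = δ_0/δ_{CC} = 23106/682.8 = 33.84 kip.
Vertical equilibrium: R_A = ΣP − R_C = 242.6 − 33.84 = 208.8 kip.

R_A = 208.8 kip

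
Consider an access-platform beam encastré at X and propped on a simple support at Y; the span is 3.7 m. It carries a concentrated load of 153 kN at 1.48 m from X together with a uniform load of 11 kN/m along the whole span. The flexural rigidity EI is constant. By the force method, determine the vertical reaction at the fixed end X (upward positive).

Take the reaction at Y as the redundant and release it; the primary structure is a cantilever fixed at X.
Downward deflection at the released point Y due to the loads:
  point load 153 at a = 1.48: Pa²(3L − a)/(6EI) = 537.3/EI
  UDL 11: wL⁴/(8EI) = 257.7/EI
  δ_0 = 795/EI
Flexibility coefficient — unit upward force at Y: δ_{YY} = L³/(3EI) = 16.88/EI.
Compatibility at Y: δ_0 − R_Y·δ_{YY} = 0, so R_Y = 795/16.88 = 47.09 kN.
Vertical equilibrium: R_X = ΣP − R_Y = 193.7 − 47.09 = 146.6 kN.

R_X = 146.6 kN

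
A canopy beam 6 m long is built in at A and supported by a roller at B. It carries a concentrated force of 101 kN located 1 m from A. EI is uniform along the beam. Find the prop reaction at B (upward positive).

Remove the prop at B; the released (primary) structure is a cantilever built in at A.
Downward deflection at the released point B due to the loads:
  point load 101 at a = 1: Pa²(3L − a)/(6EI) = 286.2/EI
Tip deflection under a unit load at B: L³/(3EI) = 72/EI.
Compatibility at B: δ_0 − R_B·δ_{BB} = 0, so R_B = 286.2/72 = 3.975 kN.

R_B = 3.975 kN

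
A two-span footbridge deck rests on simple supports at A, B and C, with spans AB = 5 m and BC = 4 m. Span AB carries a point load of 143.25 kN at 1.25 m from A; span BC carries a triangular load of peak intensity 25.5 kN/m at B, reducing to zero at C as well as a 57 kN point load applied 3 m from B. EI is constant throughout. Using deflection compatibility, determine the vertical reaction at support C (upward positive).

R_C = 42.1 kN

Take M_B as the redundant. Released structure: two simple spans AB and BC with a hinge at B.
Discontinuity in slope at B on the released structure — sum the simple-span end rotations:
  span AB: point load 143.25 at a = 1.25: Pab(L + a)/(6LEI) = 139.9/EI
  span BC: triangular load, peak 25.5: w₀L³/(45EI) = 36.27/EI
  span BC: point load 57 at a = 3: Pab(L + b)/(6LEI) = 35.62/EI
  relative rotation θ_0 = (139.9 + 71.89)/EI = 211.8/EI
A unit hogging moment at B produces rotation L₁/(3EI) + L₂/(3EI) = 3/EI.
Compatibility: M_B·(L₁+L₂)/(3EI) = θ_0, giving M_B = 70.59 kN·m (hogging).
Span BC, ΣM about C: R_B^{BC}·4 = 193 + 70.59, so R_B^{BC} = 65.9 kN and R_C = 108 − 65.9 = 42.1 kN.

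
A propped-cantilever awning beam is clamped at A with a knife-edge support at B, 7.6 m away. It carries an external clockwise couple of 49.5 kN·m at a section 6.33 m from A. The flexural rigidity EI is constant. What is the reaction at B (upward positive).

R_B = 9.497 kN

Release the roller at B. Primary structure: cantilever fixed at A.
Free-end deflection of the primary structure under the applied loading (downward +):
  clockwise couple 49.5 at a = 6.33: M₀a(2L − a)/(2EI) = 1390/EI
Tip deflection under a unit load at B: L³/(3EI) = 146.3/EI.
Compatibility at B: δ_0 − R_B·δ_{BB} = 0, so R_B = 1390/146.3 = 9.497 kN.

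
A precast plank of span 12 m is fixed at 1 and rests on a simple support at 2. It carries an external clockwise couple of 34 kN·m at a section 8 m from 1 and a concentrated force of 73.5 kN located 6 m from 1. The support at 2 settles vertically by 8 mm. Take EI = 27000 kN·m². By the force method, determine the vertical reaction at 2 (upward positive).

R_2 = 26.37 kN

Remove the prop at 2; the released (primary) structure is a cantilever built in at 1.
Free-end deflection of the primary structure under the applied loading (downward +):
  clockwise couple 34 at a = 8: M₀a(2L − a)/(2EI) = 2176/EI
  point load 73.5 at a = 6: Pa²(3L − a)/(6EI) = 13230/EI
  δ_0 = 15406/EI
Flexibility coefficient — unit upward force at 2: δ_{22} = L³/(3EI) = 576/EI.
With EI = 27000 kN·m²: δ_0 = 0.57059 m and δ_{22} = 0.021333 m/kN.
Compatibility — the beam at 2 must follow the support down by 0.008 m: δ_0 − R_2·δ_{22} = 0.008, so R_2 = (0.57059 − 0.008)/0.021333 = 26.37 kN.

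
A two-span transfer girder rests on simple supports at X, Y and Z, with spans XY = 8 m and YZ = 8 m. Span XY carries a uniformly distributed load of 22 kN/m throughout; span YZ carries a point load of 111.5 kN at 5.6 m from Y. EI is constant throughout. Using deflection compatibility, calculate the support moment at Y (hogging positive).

Release continuity at Y by inserting a hinge; the redundant is the internal moment M_Y. The primary structure is two simply-supported spans XY and YZ.
End slopes at the hinge Y, treating each span as simply supported:
  span XY: UDL 22: wL³/(24EI) = 469.3/EI
  span YZ: point load 111.5 at a = 5.6: Pab(L + b)/(6LEI) = 324.7/EI
  relative rotation θ_0 = (469.3 + 324.7)/EI = 794/EI
A unit hogging moment at Y produces rotation L₁/(3EI) + L₂/(3EI) = 5.333/EI.
Compatibility: M_Y·(L₁+L₂)/(3EI) = θ_0, giving M_Y = 148.9 kN·m (hogging).

M_Y = 148.9 kN·m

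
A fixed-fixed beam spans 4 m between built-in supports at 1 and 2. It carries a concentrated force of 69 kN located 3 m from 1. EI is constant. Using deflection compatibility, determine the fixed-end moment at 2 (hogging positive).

Take the two fixed-end moments M_1, M_2 as redundants; the released structure is the simple span 12.
On the primary (simply-supported) span, the end slopes from the loading are:
  at 1: point load 69 at a = 3: Pab(L + b)/(6LEI) = 43.12/EI
  at 2: point load 69 at a = 3: Pab(L + a)/(6LEI) = 60.38/EI
  θ_10 = 43.12/EI,  θ_20 = 60.38/EI
Flexibility coefficients: a unit moment at one end gives L/(3EI) there and L/(6EI) at the far end, so f₁₁ = f₂₂ = 1.333/EI and f₁₂ = f₂₁ = 0.6667/EI.
Compatibility — zero rotation at each built-in end:
  1.333 M_1 + 0.6667 M_2 = 43.12
  0.6667 M_1 + 1.333 M_2 = 60.38
Solving the pair gives M_1 = 12.94 kN·m and M_2 = 38.81 kN·m (hogging).

M_2 = 38.81 kN·m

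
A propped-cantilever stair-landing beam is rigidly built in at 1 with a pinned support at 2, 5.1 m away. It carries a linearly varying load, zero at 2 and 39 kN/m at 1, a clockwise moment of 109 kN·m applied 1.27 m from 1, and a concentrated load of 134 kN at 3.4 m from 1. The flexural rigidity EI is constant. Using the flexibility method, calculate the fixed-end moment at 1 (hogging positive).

M_1 = 206.6 kN·m

Remove the prop at 2; the released (primary) structure is a cantilever built in at 1.
Downward deflection at the released point 2 due to the loads:
  triangular load, peak 39 at the fixed end: w₀L⁴/(30EI) = 879.5/EI
  clockwise couple 109 at a = 1.27: M₀a(2L − a)/(2EI) = 618.1/EI
  point load 134 at a = 3.4: Pa²(3L − a)/(6EI) = 3072/EI
  δ_0 = 4570/EI
Flexibility coefficient — unit upward force at 2: δ_{22} = L³/(3EI) = 44.22/EI.
Compatibility at 2: δ_0 − R_2·δ_{22} = 0, so R_2 = 4570/44.22 = 103.4 kN.
Moment equilibrium about 1: M_1 = Σ(load moments about 1) − R_2·L = 733.7 − 103.4×5.1 = 206.6 kN·m.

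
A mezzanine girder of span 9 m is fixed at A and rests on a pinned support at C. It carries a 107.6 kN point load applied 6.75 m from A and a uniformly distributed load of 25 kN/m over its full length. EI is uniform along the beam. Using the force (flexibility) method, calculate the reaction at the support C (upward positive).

Remove the prop at C; the released (primary) structure is a cantilever built in at A.
Free-end deflection of the primary structure under the applied loading (downward +):
  point load 107.6 at a = 6.75: Pa²(3L − a)/(6EI) = 16546/EI
  UDL 25: wL⁴/(8EI) = 20503/EI
  δ_0 = 37049/EI
Tip deflection under a unit load at C: L³/(3EI) = 243/EI.
The prop prevents deflection at C: R_C = δ_0/δ_{CC} = 37049/243 = 152.5 kN.

R_C = 152.5 kN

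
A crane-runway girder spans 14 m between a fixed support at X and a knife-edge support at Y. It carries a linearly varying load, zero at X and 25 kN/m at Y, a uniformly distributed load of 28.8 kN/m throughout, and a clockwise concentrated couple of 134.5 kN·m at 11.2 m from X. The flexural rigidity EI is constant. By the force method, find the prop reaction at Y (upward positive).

R_Y = 261.3 kN

Take the reaction at Y as the redundant and release it; the primary structure is a cantilever fixed at X.
Deflection at Y on the released cantilever, summing each load's contribution:
  triangular load, peak 25 at the free end: 11w₀L⁴/(120EI) = 88037/EI
  UDL 28.8: wL⁴/(8EI) = 138298/EI
  clockwise couple 134.5 at a = 11.2: M₀a(2L − a)/(2EI) = 12654/EI
  δ_0 = 238988/EI
Tip deflection under a unit load at Y: L³/(3EI) = 914.7/EI.
Compatibility at Y: δ_0 − R_Y·δ_{YY} = 0, so R_Y = 238988/914.7 = 261.3 kN.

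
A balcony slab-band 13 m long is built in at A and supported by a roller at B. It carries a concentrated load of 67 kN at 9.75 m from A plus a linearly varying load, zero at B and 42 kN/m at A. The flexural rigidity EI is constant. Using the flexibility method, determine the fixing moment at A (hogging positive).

M_A = 575.3 kN·m

Choose R_B as the redundant. The primary structure is the cantilever fixed at A.
Free-end deflection of the primary structure under the applied loading (downward +):
  point load 67 at a = 9.75: Pa²(3L − a)/(6EI) = 31050/EI
  triangular load, peak 42 at the fixed end: w₀L⁴/(30EI) = 39985/EI
  δ_0 = 71035/EI
Flexibility coefficient — unit upward force at B: δ_{BB} = L³/(3EI) = 732.3/EI.
Compatibility at B: δ_0 − R_B·δ_{BB} = 0, so R_B = 71035/732.3 = 97 kN.
Moment equilibrium about A: M_A = Σ(load moments about A) − R_B·L = 1836 − 97×13 = 575.3 kN·m.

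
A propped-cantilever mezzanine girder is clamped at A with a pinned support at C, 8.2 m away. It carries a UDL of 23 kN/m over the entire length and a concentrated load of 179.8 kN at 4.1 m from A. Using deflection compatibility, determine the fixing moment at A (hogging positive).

M_A = 469.8 kN·m

Choose R_C as the redundant. The primary structure is the cantilever fixed at A.
Deflection at C on the released cantilever, summing each load's contribution:
  UDL 23: wL⁴/(8EI) = 12999/EI
  point load 179.8 at a = 4.1: Pa²(3L − a)/(6EI) = 10327/EI
  δ_0 = 23325/EI
Flexibility coefficient — unit upward force at C: δ_{CC} = L³/(3EI) = 183.8/EI.
Compatibility at C: δ_0 − R_C·δ_{CC} = 0, so R_C = 23325/183.8 = 126.9 kN.
Moment equilibrium about A: M_A = Σ(load moments about A) − R_C·L = 1510 − 126.9×8.2 = 469.8 kN·m.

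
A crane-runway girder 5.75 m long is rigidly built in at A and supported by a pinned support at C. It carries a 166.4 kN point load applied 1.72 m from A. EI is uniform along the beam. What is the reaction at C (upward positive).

Take the reaction at C as the redundant and release it; the primary structure is a cantilever fixed at A.
Downward deflection at the released point C due to the loads:
  point load 166.4 at a = 1.72: Pa²(3L − a)/(6EI) = 1274/EI
Flexibility coefficient — unit upward force at C: δ_{CC} = L³/(3EI) = 63.37/EI.
The prop prevents deflection at C: R_C = δ_0/δ_{CC} = 1274/63.37 = 20.11 kN.

R_C = 20.11 kN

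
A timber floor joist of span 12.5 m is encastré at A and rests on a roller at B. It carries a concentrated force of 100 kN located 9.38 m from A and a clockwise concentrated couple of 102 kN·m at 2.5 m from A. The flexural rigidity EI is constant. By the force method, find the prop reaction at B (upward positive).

R_B = 67.74 kN

Choose R_B as the redundant. The primary structure is the cantilever fixed at A.
Downward deflection at the released point B due to the loads:
  point load 100 at a = 9.38: Pa²(3L − a)/(6EI) = 41235/EI
  clockwise couple 102 at a = 2.5: M₀a(2L − a)/(2EI) = 2869/EI
  δ_0 = 44104/EI
Tip deflection under a unit load at B: L³/(3EI) = 651/EI.
The prop prevents deflection at B: R_B = δ_0/δ_{BB} = 44104/651 = 67.74 kN.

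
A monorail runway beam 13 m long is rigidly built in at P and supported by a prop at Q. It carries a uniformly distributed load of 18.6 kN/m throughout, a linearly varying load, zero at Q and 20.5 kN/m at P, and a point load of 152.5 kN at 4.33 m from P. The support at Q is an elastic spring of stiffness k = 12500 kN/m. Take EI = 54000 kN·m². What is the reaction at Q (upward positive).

R_Q = 139.1 kN

Remove the prop at Q; the released (primary) structure is a cantilever built in at P.
Primary-structure tip deflection at Q by superposition:
  UDL 18.6: wL⁴/(8EI) = 66404/EI
  triangular load, peak 20.5 at the fixed end: w₀L⁴/(30EI) = 19517/EI
  point load 152.5 at a = 4.33: Pa²(3L − a)/(6EI) = 16521/EI
  δ_0 = 102442/EI
Flexibility coefficient — unit upward force at Q: δ_{QQ} = L³/(3EI) = 732.3/EI.
With EI = 54000 kN·m²: δ_0 = 1.8971 m and δ_{QQ} = 0.013562 m/kN.
Compatibility — the spring shortens by R_Q/k under the reaction it provides: δ_0 − R_Q·δ_{QQ} = R_Q/k. With 1/k = 0.00008 m/kN, R_Q = δ_0 / (δ_{QQ} + 1/k) = 1.8971 / (0.013562 + 0.00008) = 139.1 kN.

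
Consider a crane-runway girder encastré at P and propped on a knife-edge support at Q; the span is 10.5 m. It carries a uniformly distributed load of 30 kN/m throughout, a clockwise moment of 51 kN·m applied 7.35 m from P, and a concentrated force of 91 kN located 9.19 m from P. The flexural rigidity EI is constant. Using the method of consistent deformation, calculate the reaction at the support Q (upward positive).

R_Q = 198.8 kN

Release the roller at Q. Primary structure: cantilever fixed at P.
Downward deflection at the released point Q due to the loads:
  UDL 30: wL⁴/(8EI) = 45581/EI
  clockwise couple 51 at a = 7.35: M₀a(2L − a)/(2EI) = 2558/EI
  point load 91 at a = 9.19: Pa²(3L − a)/(6EI) = 28577/EI
  δ_0 = 76717/EI
Flexibility coefficient — unit upward force at Q: δ_{QQ} = L³/(3EI) = 385.9/EI.
Compatibility at Q: δ_0 − R_Q·δ_{QQ} = 0, so R_Q = 76717/385.9 = 198.8 kN.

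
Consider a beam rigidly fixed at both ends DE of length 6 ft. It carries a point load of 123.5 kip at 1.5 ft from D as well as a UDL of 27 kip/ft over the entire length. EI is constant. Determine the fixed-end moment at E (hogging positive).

M_E = 115.7 kip·ft

Take the two fixed-end moments M_D, M_E as redundants; the released structure is the simple span DE.
Simple-span end rotations at D and E under the given loads:
  at D: point load 123.5 at a = 1.5: Pab(L + b)/(6LEI) = 243.1/EI
  at E: point load 123.5 at a = 1.5: Pab(L + a)/(6LEI) = 173.7/EI
  at D: UDL 27: wL³/(24EI) = 243/EI
  at E: UDL 27: wL³/(24EI) = 243/EI
  θ_D0 = 486.1/EI,  θ_E0 = 416.7/EI
Flexibility coefficients: a unit moment at one end gives L/(3EI) there and L/(6EI) at the far end, so f₁₁ = f₂₂ = 2/EI and f₁₂ = f₂₁ = 1/EI.
Compatibility — zero rotation at each built-in end:
  2 M_D + 1 M_E = 486.1
  1 M_D + 2 M_E = 416.7
Solving the pair gives M_D = 185.2 kip·ft and M_E = 115.7 kip·ft (hogging).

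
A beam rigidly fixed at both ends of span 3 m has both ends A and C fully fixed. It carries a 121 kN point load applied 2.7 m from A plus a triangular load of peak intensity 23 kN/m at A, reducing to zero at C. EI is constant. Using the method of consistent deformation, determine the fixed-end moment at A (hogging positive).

M_A = 13.62 kN·m

Release both end moments; the primary structure is a simply-supported span AC with redundants M_A and M_C.
Simple-span end rotations at A and C under the given loads:
  at A: point load 121 at a = 2.7: Pab(L + b)/(6LEI) = 17.97/EI
  at C: point load 121 at a = 2.7: Pab(L + a)/(6LEI) = 31.04/EI
  at A: triangular load, peak 23: w₀L³/(45EI) = 13.8/EI
  at C: triangular load, peak 23: 7w₀L³/(360EI) = 12.07/EI
  θ_A0 = 31.77/EI,  θ_C0 = 43.11/EI
Flexibility coefficients: a unit moment at one end gives L/(3EI) there and L/(6EI) at the far end, so f₁₁ = f₂₂ = 1/EI and f₁₂ = f₂₁ = 0.5/EI.
Compatibility — zero rotation at each built-in end:
  1 M_A + 0.5 M_C = 31.77
  0.5 M_A + 1 M_C = 43.11
Solving the pair gives M_A = 13.62 kN·m and M_C = 36.3 kN·m (hogging).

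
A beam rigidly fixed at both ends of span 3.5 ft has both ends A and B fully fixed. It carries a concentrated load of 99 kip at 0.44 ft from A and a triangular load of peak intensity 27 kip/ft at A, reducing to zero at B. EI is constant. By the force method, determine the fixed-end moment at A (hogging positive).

Take the two fixed-end moments M_A, M_B as redundants; the released structure is the simple span AB.
End rotations of the released simple span under the applied load (×1/EI):
  at A: point load 99 at a = 0.44: Pab(L + b)/(6LEI) = 41.64/EI
  at B: point load 99 at a = 0.44: Pab(L + a)/(6LEI) = 25.01/EI
  at A: triangular load, peak 27: w₀L³/(45EI) = 25.73/EI
  at B: triangular load, peak 27: 7w₀L³/(360EI) = 22.51/EI
  θ_A0 = 67.36/EI,  θ_B0 = 47.52/EI
Flexibility coefficients: a unit moment at one end gives L/(3EI) there and L/(6EI) at the far end, so f₁₁ = f₂₂ = 1.167/EI and f₁₂ = f₂₁ = 0.5833/EI.
Compatibility — zero rotation at each built-in end:
  1.167 M_A + 0.5833 M_B = 67.36
  0.5833 M_A + 1.167 M_B = 47.52
Solving the pair gives M_A = 49.83 kip·ft and M_B = 15.81 kip·ft (hogging).

M_A = 49.83 kip·ft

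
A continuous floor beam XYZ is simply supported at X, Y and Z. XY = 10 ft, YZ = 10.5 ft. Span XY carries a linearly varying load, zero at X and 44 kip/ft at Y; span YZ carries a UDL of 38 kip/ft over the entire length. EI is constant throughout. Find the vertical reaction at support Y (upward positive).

R_Y = 426.5 kip

Release continuity at Y by inserting a hinge; the redundant is the internal moment M_Y. The primary structure is two simply-supported spans XY and YZ.
End slopes at the hinge Y, treating each span as simply supported:
  span XY: triangular load, peak 44: w₀L³/(45EI) = 977.8/EI
  span YZ: UDL 38: wL³/(24EI) = 1833/EI
  relative rotation θ_0 = (977.8 + 1833)/EI = 2811/EI
A unit hogging moment at Y produces rotation L₁/(3EI) + L₂/(3EI) = 6.833/EI.
Slope continuity at Y: θ_0 = M_Y·6.833/EI, so M_Y = 2811/6.833 = 411.3 kip·ft (hogging).
Span XY, ΣM about X with M_Y applied at Y: R_Y^{XY}·10 = 1467 + 411.3, so R_Y^{XY} = 187.8 kip and R_X = 220 − 187.8 = 32.2 kip.
Span YZ, ΣM about Z: R_Y^{YZ}·10.5 = 2095 + 411.3, so R_Y^{YZ} = 238.7 kip and R_Z = 399 − 238.7 = 160.3 kip.
R_Y = 187.8 + 238.7 = 426.5 kip.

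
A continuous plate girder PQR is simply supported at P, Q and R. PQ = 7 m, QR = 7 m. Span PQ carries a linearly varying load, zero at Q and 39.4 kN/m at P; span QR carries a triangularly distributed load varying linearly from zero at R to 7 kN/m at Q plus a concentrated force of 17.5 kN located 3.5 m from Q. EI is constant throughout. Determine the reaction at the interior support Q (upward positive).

R_Q = 93.69 kN

Take M_Q as the redundant. Released structure: two simple spans PQ and QR with a hinge at Q.
Rotations at Q on the released spans (each span's end-slope, ×1/EI):
  span PQ: triangular load, peak 39.4: 7w₀L³/(360EI) = 262.8/EI
  span QR: triangular load, peak 7: w₀L³/(45EI) = 53.36/EI
  span QR: point load 17.5 at a = 3.5: Pab(L + b)/(6LEI) = 53.59/EI
  relative rotation θ_0 = (262.8 + 106.9)/EI = 369.7/EI
A unit hogging moment at Q produces rotation L₁/(3EI) + L₂/(3EI) = 4.667/EI.
Compatibility: M_Q·(L₁+L₂)/(3EI) = θ_0, giving M_Q = 79.23 kN·m (hogging).
Span PQ, ΣM about P with M_Q applied at Q: R_Q^{PQ}·7 = 321.8 + 79.23, so R_Q^{PQ} = 57.28 kN and R_P = 137.9 − 57.28 = 80.62 kN.
Span QR, ΣM about R: R_Q^{QR}·7 = 175.6 + 79.23, so R_Q^{QR} = 36.4 kN and R_R = 42 − 36.4 = 5.599 kN.
R_Q = 57.28 + 36.4 = 93.69 kN.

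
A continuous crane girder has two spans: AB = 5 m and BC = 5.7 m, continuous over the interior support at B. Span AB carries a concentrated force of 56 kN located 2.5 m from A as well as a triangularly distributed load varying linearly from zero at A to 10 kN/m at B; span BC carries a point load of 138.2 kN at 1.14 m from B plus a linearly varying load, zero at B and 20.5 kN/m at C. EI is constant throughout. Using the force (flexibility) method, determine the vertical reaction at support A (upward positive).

Insert a hinge at B; M_B is the redundant, and each span becomes simply supported.
End slopes at the hinge B, treating each span as simply supported:
  span AB: point load 56 at a = 2.5: Pab(L + a)/(6LEI) = 87.5/EI
  span AB: triangular load, peak 10: w₀L³/(45EI) = 27.78/EI
  span BC: point load 138.2 at a = 1.14: Pab(L + b)/(6LEI) = 215.5/EI
  span BC: triangular load, peak 20.5: 7w₀L³/(360EI) = 73.82/EI
  relative rotation θ_0 = (115.3 + 289.3)/EI = 404.6/EI
A unit hogging moment at B produces rotation L₁/(3EI) + L₂/(3EI) = 3.567/EI.
Slope continuity at B: θ_0 = M_B·3.567/EI, so M_B = 404.6/3.567 = 113.4 kN·m (hogging).
Span AB, ΣM about A with M_B applied at B: R_B^{AB}·5 = 223.3 + 113.4, so R_B^{AB} = 67.36 kN and R_A = 81 − 67.36 = 13.64 kN.

R_A = 13.64 kN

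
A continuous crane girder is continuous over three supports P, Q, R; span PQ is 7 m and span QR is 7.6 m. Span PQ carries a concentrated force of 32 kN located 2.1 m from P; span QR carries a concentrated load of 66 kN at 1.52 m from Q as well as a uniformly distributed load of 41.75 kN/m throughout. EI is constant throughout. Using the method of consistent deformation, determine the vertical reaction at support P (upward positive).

Take M_Q as the redundant. Released structure: two simple spans PQ and QR with a hinge at Q.
Rotations at Q on the released spans (each span's end-slope, ×1/EI):
  span PQ: point load 32 at a = 2.1: Pab(L + a)/(6LEI) = 71.34/EI
  span QR: point load 66 at a = 1.52: Pab(L + b)/(6LEI) = 183/EI
  span QR: UDL 41.75: wL³/(24EI) = 763.6/EI
  relative rotation θ_0 = (71.34 + 946.6)/EI = 1018/EI
A unit hogging moment at Q produces rotation L₁/(3EI) + L₂/(3EI) = 4.867/EI.
Slope continuity at Q: θ_0 = M_Q·4.867/EI, so M_Q = 1018/4.867 = 209.2 kN·m (hogging).
Span PQ, ΣM about P with M_Q applied at Q: R_Q^{PQ}·7 = 67.2 + 209.2, so R_Q^{PQ} = 39.48 kN and R_P = 32 − 39.48 = -7.481 kN.

R_P = -7.481 kN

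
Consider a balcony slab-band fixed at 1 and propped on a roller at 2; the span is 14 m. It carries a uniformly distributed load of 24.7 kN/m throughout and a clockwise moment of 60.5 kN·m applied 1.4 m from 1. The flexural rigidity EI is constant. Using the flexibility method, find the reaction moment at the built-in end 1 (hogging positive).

Release the roller at 2. Primary structure: cantilever fixed at 1.
Free-end deflection of the primary structure under the applied loading (downward +):
  UDL 24.7: wL⁴/(8EI) = 118609/EI
  clockwise couple 60.5 at a = 1.4: M₀a(2L − a)/(2EI) = 1127/EI
  δ_0 = 119736/EI
Flexibility coefficient — unit upward force at 2: δ_{22} = L³/(3EI) = 914.7/EI.
The prop prevents deflection at 2: R_2 = δ_0/δ_{22} = 119736/914.7 = 130.9 kN.
Moment equilibrium about 1: M_1 = Σ(load moments about 1) − R_2·L = 2481 − 130.9×14 = 648.4 kN·m.

M_1 = 648.4 kN·m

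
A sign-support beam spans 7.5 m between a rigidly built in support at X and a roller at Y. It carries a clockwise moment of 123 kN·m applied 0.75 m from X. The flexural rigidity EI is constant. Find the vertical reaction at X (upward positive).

Release the roller at Y. Primary structure: cantilever fixed at X.
Free-end deflection of the primary structure under the applied loading (downward +):
  clockwise couple 123 at a = 0.75: M₀a(2L − a)/(2EI) = 657.3/EI
Tip deflection under a unit load at Y: L³/(3EI) = 140.6/EI.
Compatibility at Y: δ_0 − R_Y·δ_{YY} = 0, so R_Y = 657.3/140.6 = 4.674 kN.
Vertical equilibrium: R_X = ΣP − R_Y = 0 − 4.674 = -4.674 kN.

R_X = -4.674 kN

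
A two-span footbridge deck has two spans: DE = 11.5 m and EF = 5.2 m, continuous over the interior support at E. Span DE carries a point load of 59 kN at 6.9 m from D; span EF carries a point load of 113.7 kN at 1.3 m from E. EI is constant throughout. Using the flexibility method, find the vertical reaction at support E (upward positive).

Release continuity at E by inserting a hinge; the redundant is the internal moment M_E. The primary structure is two simply-supported spans DE and EF.
Discontinuity in slope at E on the released structure — sum the simple-span end rotations:
  span DE: point load 59 at a = 6.9: Pab(L + a)/(6LEI) = 499.4/EI
  span EF: point load 113.7 at a = 1.3: Pab(L + b)/(6LEI) = 168.1/EI
  relative rotation θ_0 = (499.4 + 168.1)/EI = 667.5/EI
A unit hogging moment at E produces rotation L₁/(3EI) + L₂/(3EI) = 5.567/EI.
Slope continuity at E: θ_0 = M_E·5.567/EI, so M_E = 667.5/5.567 = 119.9 kN·m (hogging).
Span DE, ΣM about D with M_E applied at E: R_E^{DE}·11.5 = 407.1 + 119.9, so R_E^{DE} = 45.83 kN and R_D = 59 − 45.83 = 13.17 kN.
Span EF, ΣM about F: R_E^{EF}·5.2 = 443.4 + 119.9, so R_E^{EF} = 108.3 kN and R_F = 113.7 − 108.3 = 5.365 kN.
R_E = 45.83 + 108.3 = 154.2 kN.

R_E = 154.2 kN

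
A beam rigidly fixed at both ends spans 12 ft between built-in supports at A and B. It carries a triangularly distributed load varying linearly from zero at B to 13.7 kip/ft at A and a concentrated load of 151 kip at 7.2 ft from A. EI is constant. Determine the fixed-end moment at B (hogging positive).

Take the two fixed-end moments M_A, M_B as redundants; the released structure is the simple span AB.
On the primary (simply-supported) span, the end slopes from the loading are:
  at A: triangular load, peak 13.7: w₀L³/(45EI) = 526.1/EI
  at B: triangular load, peak 13.7: 7w₀L³/(360EI) = 460.3/EI
  at A: point load 151 at a = 7.2: Pab(L + b)/(6LEI) = 1218/EI
  at B: point load 151 at a = 7.2: Pab(L + a)/(6LEI) = 1392/EI
  θ_A0 = 1744/EI,  θ_B0 = 1852/EI
Flexibility coefficients: a unit moment at one end gives L/(3EI) there and L/(6EI) at the far end, so f₁₁ = f₂₂ = 4/EI and f₁₂ = f₂₁ = 2/EI.
Compatibility — zero rotation at each built-in end:
  4 M_A + 2 M_B = 1744
  2 M_A + 4 M_B = 1852
Solving the pair gives M_A = 272.6 kip·ft and M_B = 326.7 kip·ft (hogging).

M_B = 326.7 kip·ft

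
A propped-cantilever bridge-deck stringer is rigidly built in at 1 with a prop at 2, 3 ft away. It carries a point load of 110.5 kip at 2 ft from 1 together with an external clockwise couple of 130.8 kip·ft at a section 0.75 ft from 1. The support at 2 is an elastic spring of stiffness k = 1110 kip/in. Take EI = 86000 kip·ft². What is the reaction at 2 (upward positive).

R_2 = 50.02 kip

Remove the prop at 2; the released (primary) structure is a cantilever built in at 1.
Free-end deflection of the primary structure under the applied loading (downward +):
  point load 110.5 at a = 2: Pa²(3L − a)/(6EI) = 515.7/EI
  clockwise couple 130.8 at a = 0.75: M₀a(2L − a)/(2EI) = 257.5/EI
  δ_0 = 773.2/EI
Flexibility coefficient — unit upward force at 2: δ_{22} = L³/(3EI) = 9/EI.
With EI = 86000 kip·ft²: δ_0 = 0.00899 ft and δ_{22} = 0.000105 ft/kip.
Compatibility — the spring shortens by R_2/k under the reaction it provides: δ_0 − R_2·δ_{22} = R_2/k. With 1/k = 1/(1110×12) ft/kip = 0.000075 ft/kip, R_2 = δ_0 / (δ_{22} + 1/k) = 0.00899 / (0.000105 + 0.000075) = 50.02 kip.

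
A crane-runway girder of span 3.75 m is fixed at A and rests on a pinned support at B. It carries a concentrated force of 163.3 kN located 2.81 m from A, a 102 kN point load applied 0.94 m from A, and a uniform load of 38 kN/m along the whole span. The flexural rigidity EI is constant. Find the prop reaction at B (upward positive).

Choose R_B as the redundant. The primary structure is the cantilever fixed at A.
Primary-structure tip deflection at B by superposition:
  point load 163.3 at a = 2.81: Pa²(3L − a)/(6EI) = 1814/EI
  point load 102 at a = 0.94: Pa²(3L − a)/(6EI) = 154.9/EI
  UDL 38: wL⁴/(8EI) = 939.3/EI
  δ_0 = 2908/EI
Flexibility coefficient — unit upward force at B: δ_{BB} = L³/(3EI) = 17.58/EI.
Compatibility at B: δ_0 − R_B·δ_{BB} = 0, so R_B = 2908/17.58 = 165.4 kN.

R_B = 165.4 kN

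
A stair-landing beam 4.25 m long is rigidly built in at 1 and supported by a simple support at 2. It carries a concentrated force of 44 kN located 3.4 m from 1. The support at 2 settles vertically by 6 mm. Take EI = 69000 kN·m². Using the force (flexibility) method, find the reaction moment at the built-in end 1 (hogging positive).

Release the roller at 2. Primary structure: cantilever fixed at 1.
Deflection at 2 on the released cantilever, summing each load's contribution:
  point load 44 at a = 3.4: Pa²(3L − a)/(6EI) = 792.6/EI
Tip deflection under a unit load at 2: L³/(3EI) = 25.59/EI.
With EI = 69000 kN·m²: δ_0 = 0.011487 m and δ_{22} = 0.000371 m/kN.
Compatibility — the beam at 2 must follow the support down by 0.006 m: δ_0 − R_2·δ_{22} = 0.006, so R_2 = (0.011487 − 0.006)/0.000371 = 14.8 kN.
Moment equilibrium about 1: M_1 = Σ(load moments about 1) − R_2·L = 149.6 − 14.8×4.25 = 86.71 kN·m.

M_1 = 86.71 kN·m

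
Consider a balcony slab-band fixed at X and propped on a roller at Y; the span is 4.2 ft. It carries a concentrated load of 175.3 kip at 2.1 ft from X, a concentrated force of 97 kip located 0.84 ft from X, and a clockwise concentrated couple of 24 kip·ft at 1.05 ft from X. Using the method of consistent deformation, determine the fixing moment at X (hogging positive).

M_X = 205 kip·ft

Release the roller at Y. Primary structure: cantilever fixed at X.
Deflection at Y on the released cantilever, summing each load's contribution:
  point load 175.3 at a = 2.1: Pa²(3L − a)/(6EI) = 1353/EI
  point load 97 at a = 0.84: Pa²(3L − a)/(6EI) = 134.1/EI
  clockwise couple 24 at a = 1.05: M₀a(2L − a)/(2EI) = 92.61/EI
  δ_0 = 1580/EI
Tip deflection under a unit load at Y: L³/(3EI) = 24.7/EI.
Compatibility at Y: δ_0 − R_Y·δ_{YY} = 0, so R_Y = 1580/24.7 = 63.96 kip.
Moment equilibrium about X: M_X = Σ(load moments about X) − R_Y·L = 473.6 − 63.96×4.2 = 205 kip·ft.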